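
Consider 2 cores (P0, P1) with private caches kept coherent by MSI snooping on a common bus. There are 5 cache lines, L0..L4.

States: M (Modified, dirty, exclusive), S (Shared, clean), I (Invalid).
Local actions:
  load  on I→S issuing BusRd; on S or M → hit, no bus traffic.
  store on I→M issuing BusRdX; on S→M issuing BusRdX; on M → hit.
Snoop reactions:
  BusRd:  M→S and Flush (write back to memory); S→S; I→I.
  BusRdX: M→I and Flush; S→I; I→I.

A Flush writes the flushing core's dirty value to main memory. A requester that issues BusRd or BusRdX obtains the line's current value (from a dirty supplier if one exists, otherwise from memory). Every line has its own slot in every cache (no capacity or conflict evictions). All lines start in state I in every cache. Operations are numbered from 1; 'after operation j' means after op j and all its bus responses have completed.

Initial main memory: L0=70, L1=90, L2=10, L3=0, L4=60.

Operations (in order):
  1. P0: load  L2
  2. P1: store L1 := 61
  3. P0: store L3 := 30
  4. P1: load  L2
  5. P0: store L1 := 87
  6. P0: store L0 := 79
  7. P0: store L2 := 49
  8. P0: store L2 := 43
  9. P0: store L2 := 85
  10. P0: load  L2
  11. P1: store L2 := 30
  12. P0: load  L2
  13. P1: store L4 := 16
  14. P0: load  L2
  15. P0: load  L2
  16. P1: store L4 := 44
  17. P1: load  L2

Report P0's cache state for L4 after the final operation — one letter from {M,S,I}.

1. P0: load  L2  bus=[BusRd]  L2: P0=S P1=I  mem[L2]=10
2. P1: store L1 := 61  bus=[BusRdX]  L1: P0=I P1=M  mem[L1]=90
3. P0: store L3 := 30  bus=[BusRdX]  L3: P0=M P1=I  mem[L3]=0
4. P1: load  L2  bus=[BusRd]  L2: P0=S P1=S  mem[L2]=10
5. P0: store L1 := 87  bus=[BusRdX,Flush]  L1: P0=M P1=I  mem[L1]=61
6. P0: store L0 := 79  bus=[BusRdX]  L0: P0=M P1=I  mem[L0]=70
7. P0: store L2 := 49  bus=[BusRdX]  L2: P0=M P1=I  mem[L2]=10
8. P0: store L2 := 43  bus=[-]  L2: P0=M P1=I  mem[L2]=10
9. P0: store L2 := 85  bus=[-]  L2: P0=M P1=I  mem[L2]=10
10. P0: load  L2  bus=[-]  L2: P0=M P1=I  mem[L2]=10
11. P1: store L2 := 30  bus=[BusRdX,Flush]  L2: P0=I P1=M  mem[L2]=85
12. P0: load  L2  bus=[BusRd,Flush]  L2: P0=S P1=S  mem[L2]=30
13. P1: store L4 := 16  bus=[BusRdX]  L4: P0=I P1=M  mem[L4]=60
14. P0: load  L2  bus=[-]  L2: P0=S P1=S  mem[L2]=30
15. P0: load  L2  bus=[-]  L2: P0=S P1=S  mem[L2]=30
16. P1: store L4 := 44  bus=[-]  L4: P0=I P1=M  mem[L4]=60
17. P1: load  L2  bus=[-]  L2: P0=S P1=S  mem[L2]=30

state = I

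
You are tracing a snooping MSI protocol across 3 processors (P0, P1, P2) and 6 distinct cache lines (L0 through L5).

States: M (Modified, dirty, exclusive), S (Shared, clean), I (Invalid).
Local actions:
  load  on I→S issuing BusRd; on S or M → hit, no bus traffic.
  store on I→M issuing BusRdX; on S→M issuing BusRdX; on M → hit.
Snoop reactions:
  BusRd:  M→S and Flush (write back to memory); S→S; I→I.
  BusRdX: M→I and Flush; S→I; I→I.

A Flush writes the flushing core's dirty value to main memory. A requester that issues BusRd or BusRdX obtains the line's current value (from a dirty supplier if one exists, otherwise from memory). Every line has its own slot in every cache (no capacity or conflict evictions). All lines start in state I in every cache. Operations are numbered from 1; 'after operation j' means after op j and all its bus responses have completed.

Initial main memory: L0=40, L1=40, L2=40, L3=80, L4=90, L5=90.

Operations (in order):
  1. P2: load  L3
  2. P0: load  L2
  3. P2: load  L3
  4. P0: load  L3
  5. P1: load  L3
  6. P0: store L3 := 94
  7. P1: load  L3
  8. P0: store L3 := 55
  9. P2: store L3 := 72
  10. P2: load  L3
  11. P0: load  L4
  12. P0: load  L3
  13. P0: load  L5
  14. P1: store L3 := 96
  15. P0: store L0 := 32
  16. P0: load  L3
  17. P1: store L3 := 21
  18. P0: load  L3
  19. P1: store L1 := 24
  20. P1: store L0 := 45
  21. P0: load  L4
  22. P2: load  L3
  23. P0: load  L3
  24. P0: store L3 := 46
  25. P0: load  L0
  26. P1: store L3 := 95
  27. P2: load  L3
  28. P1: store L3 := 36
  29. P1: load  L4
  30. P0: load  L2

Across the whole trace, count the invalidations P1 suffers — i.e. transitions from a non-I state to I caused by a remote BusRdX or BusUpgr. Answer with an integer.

invalidations = 3

[1] P2: load  L3 | P0:I, P1:I, P2:S(80) | bus: BusRd
[2] P0: load  L2 | P0:S(40), P1:I, P2:I | bus: BusRd
[3] P2: load  L3 | P0:I, P1:I, P2:S(80) | bus: none
[4] P0: load  L3 | P0:S(80), P1:I, P2:S(80) | bus: BusRd
[5] P1: load  L3 | P0:S(80), P1:S(80), P2:S(80) | bus: BusRd
[6] P0: store L3 := 94 | P0:M(94), P1:I, P2:I | bus: BusRdX
[7] P1: load  L3 | P0:S(94), P1:S(94), P2:I | bus: BusRd,Flush
[8] P0: store L3 := 55 | P0:M(55), P1:I, P2:I | bus: BusRdX
[9] P2: store L3 := 72 | P0:I, P1:I, P2:M(72) | bus: BusRdX,Flush
[10] P2: load  L3 | P0:I, P1:I, P2:M(72) | bus: none
[11] P0: load  L4 | P0:S(90), P1:I, P2:I | bus: BusRd
[12] P0: load  L3 | P0:S(72), P1:I, P2:S(72) | bus: BusRd,Flush
[13] P0: load  L5 | P0:S(90), P1:I, P2:I | bus: BusRd
[14] P1: store L3 := 96 | P0:I, P1:M(96), P2:I | bus: BusRdX
[15] P0: store L0 := 32 | P0:M(32), P1:I, P2:I | bus: BusRdX
[16] P0: load  L3 | P0:S(96), P1:S(96), P2:I | bus: BusRd,Flush
[17] P1: store L3 := 21 | P0:I, P1:M(21), P2:I | bus: BusRdX
[18] P0: load  L3 | P0:S(21), P1:S(21), P2:I | bus: BusRd,Flush
[19] P1: store L1 := 24 | P0:I, P1:M(24), P2:I | bus: BusRdX
[20] P1: store L0 := 45 | P0:I, P1:M(45), P2:I | bus: BusRdX,Flush
[21] P0: load  L4 | P0:S(90), P1:I, P2:I | bus: none
[22] P2: load  L3 | P0:S(21), P1:S(21), P2:S(21) | bus: BusRd
[23] P0: load  L3 | P0:S(21), P1:S(21), P2:S(21) | bus: none
[24] P0: store L3 := 46 | P0:M(46), P1:I, P2:I | bus: BusRdX
[25] P0: load  L0 | P0:S(45), P1:S(45), P2:I | bus: BusRd,Flush
[26] P1: store L3 := 95 | P0:I, P1:M(95), P2:I | bus: BusRdX,Flush
[27] P2: load  L3 | P0:I, P1:S(95), P2:S(95) | bus: BusRd,Flush
[28] P1: store L3 := 36 | P0:I, P1:M(36), P2:I | bus: BusRdX
[29] P1: load  L4 | P0:S(90), P1:S(90), P2:I | bus: BusRd
[30] P0: load  L2 | P0:S(40), P1:I, P2:I | bus: none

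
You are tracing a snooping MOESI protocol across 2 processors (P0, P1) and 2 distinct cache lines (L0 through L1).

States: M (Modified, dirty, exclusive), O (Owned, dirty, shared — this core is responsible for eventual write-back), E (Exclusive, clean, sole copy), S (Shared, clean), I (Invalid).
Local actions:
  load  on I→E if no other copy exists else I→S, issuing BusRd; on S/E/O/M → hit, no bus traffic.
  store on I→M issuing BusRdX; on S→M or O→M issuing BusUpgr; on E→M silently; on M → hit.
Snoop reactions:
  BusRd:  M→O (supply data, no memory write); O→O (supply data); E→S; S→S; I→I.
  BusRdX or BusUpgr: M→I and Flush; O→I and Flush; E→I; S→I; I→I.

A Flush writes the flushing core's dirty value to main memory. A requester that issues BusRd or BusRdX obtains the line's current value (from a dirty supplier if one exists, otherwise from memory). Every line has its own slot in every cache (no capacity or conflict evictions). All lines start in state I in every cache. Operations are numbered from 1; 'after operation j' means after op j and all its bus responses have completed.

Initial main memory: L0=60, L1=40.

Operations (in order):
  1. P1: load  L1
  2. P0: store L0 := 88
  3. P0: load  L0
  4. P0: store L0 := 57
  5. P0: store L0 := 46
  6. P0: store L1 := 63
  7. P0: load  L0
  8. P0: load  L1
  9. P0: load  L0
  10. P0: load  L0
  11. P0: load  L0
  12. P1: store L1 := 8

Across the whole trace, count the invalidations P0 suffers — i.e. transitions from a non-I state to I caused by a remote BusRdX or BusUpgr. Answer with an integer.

[1] P1: load  L1 | P0:I, P1:E(40) | bus: BusRd
[2] P0: store L0 := 88 | P0:M(88), P1:I | bus: BusRdX
[3] P0: load  L0 | P0:M(88), P1:I | bus: none
[4] P0: store L0 := 57 | P0:M(57), P1:I | bus: none
[5] P0: store L0 := 46 | P0:M(46), P1:I | bus: none
[6] P0: store L1 := 63 | P0:M(63), P1:I | bus: BusRdX
[7] P0: load  L0 | P0:M(46), P1:I | bus: none
[8] P0: load  L1 | P0:M(63), P1:I | bus: none
[9] P0: load  L0 | P0:M(46), P1:I | bus: none
[10] P0: load  L0 | P0:M(46), P1:I | bus: none
[11] P0: load  L0 | P0:M(46), P1:I | bus: none
[12] P1: store L1 := 8 | P0:I, P1:M(8) | bus: BusRdX,Flush

invalidations = 1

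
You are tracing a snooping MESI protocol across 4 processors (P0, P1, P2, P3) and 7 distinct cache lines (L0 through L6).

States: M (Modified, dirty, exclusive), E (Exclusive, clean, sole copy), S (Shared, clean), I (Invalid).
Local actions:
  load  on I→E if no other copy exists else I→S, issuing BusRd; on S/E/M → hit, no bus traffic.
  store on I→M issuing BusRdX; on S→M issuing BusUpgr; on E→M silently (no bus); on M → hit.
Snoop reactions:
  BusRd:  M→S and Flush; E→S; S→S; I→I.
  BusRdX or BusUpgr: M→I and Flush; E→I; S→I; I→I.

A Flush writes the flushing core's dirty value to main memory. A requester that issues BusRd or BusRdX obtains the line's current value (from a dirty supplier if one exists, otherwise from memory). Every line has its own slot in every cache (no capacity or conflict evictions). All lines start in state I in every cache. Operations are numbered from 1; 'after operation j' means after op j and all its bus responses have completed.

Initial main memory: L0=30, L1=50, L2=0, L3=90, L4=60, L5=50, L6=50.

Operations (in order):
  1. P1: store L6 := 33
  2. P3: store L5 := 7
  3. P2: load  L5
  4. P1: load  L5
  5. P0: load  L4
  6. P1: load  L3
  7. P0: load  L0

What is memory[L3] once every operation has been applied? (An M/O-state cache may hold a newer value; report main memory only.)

memory[L3] = 90

  op1 P1: store L6 := 33 → I/M/I/I on L6; bus BusRdX; mem=50
  op2 P3: store L5 := 7 → I/I/I/M on L5; bus BusRdX; mem=50
  op3 P2: load  L5 → I/I/S/S on L5; bus BusRd Flush; mem=7
  op4 P1: load  L5 → I/S/S/S on L5; bus BusRd; mem=7
  op5 P0: load  L4 → E/I/I/I on L4; bus BusRd; mem=60
  op6 P1: load  L3 → I/E/I/I on L3; bus BusRd; mem=90
  op7 P0: load  L0 → E/I/I/I on L0; bus BusRd; mem=30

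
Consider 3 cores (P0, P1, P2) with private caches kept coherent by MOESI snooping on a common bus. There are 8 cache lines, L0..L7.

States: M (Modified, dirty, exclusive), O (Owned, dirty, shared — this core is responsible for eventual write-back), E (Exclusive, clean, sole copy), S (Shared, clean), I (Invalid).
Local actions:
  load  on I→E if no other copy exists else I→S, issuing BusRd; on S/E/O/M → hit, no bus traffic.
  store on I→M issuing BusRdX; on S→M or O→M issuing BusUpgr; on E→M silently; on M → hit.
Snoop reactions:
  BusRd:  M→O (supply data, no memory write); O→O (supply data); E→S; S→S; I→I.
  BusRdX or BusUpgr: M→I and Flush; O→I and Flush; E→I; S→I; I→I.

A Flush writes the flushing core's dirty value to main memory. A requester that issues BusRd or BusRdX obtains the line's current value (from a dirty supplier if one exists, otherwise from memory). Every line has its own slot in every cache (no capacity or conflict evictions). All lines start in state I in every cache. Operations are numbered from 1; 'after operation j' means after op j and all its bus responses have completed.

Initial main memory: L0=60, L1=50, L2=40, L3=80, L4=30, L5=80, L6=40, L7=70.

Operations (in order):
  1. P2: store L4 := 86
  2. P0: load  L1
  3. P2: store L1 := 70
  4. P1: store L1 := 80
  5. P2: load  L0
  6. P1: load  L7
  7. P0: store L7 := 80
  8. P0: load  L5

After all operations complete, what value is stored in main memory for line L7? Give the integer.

memory[L7] = 70

[1] P2: store L4 := 86 | P0:I, P1:I, P2:M(86) | bus: BusRdX
[2] P0: load  L1 | P0:E(50), P1:I, P2:I | bus: BusRd
[3] P2: store L1 := 70 | P0:I, P1:I, P2:M(70) | bus: BusRdX
[4] P1: store L1 := 80 | P0:I, P1:M(80), P2:I | bus: BusRdX,Flush
[5] P2: load  L0 | P0:I, P1:I, P2:E(60) | bus: BusRd
[6] P1: load  L7 | P0:I, P1:E(70), P2:I | bus: BusRd
[7] P0: store L7 := 80 | P0:M(80), P1:I, P2:I | bus: BusRdX
[8] P0: load  L5 | P0:E(80), P1:I, P2:I | bus: BusRd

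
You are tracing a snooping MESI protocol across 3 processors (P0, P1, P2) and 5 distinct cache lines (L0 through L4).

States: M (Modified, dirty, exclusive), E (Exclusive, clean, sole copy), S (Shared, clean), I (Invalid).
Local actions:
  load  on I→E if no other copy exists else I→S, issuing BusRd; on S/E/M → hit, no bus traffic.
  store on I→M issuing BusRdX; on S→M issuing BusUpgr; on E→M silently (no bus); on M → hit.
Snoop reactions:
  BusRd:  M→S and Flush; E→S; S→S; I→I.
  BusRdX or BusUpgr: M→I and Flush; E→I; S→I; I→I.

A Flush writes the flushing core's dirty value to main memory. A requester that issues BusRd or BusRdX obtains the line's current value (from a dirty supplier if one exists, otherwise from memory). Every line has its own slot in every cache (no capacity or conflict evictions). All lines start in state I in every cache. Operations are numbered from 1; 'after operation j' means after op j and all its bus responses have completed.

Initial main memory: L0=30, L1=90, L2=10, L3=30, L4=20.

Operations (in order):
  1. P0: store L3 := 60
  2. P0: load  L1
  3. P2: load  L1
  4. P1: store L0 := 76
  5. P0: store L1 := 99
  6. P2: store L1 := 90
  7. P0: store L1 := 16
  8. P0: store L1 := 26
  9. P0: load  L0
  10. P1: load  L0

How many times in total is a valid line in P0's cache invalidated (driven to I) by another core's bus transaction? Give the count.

[1] P0: store L3 := 60 | P0:M(60), P1:I, P2:I | bus: BusRdX
[2] P0: load  L1 | P0:E(90), P1:I, P2:I | bus: BusRd
[3] P2: load  L1 | P0:S(90), P1:I, P2:S(90) | bus: BusRd
[4] P1: store L0 := 76 | P0:I, P1:M(76), P2:I | bus: BusRdX
[5] P0: store L1 := 99 | P0:M(99), P1:I, P2:I | bus: BusUpgr
[6] P2: store L1 := 90 | P0:I, P1:I, P2:M(90) | bus: BusRdX,Flush
[7] P0: store L1 := 16 | P0:M(16), P1:I, P2:I | bus: BusRdX,Flush
[8] P0: store L1 := 26 | P0:M(26), P1:I, P2:I | bus: none
[9] P0: load  L0 | P0:S(76), P1:S(76), P2:I | bus: BusRd,Flush
[10] P1: load  L0 | P0:S(76), P1:S(76), P2:I | bus: none

invalidations = 1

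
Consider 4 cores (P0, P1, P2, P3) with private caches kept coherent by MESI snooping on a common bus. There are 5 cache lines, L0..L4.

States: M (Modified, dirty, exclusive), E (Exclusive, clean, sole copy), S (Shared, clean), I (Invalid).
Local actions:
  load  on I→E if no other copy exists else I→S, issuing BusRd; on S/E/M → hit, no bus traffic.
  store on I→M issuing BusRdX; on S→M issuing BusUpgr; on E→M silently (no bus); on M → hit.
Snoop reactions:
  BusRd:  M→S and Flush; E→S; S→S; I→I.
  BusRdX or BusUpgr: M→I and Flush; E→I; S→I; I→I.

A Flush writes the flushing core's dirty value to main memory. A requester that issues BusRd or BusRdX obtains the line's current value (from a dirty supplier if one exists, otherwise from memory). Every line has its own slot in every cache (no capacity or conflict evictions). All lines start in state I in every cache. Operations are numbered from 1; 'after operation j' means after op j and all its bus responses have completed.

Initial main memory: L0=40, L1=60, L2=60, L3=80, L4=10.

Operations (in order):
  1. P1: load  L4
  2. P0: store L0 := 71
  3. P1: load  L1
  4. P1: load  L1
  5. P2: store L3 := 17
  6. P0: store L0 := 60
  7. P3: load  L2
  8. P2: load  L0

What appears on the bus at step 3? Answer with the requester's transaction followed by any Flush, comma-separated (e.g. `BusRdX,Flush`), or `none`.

  op1 P1: load  L4 → I/E/I/I on L4; bus BusRd; mem=10
  op2 P0: store L0 := 71 → M/I/I/I on L0; bus BusRdX; mem=40
  op3 P1: load  L1 → I/E/I/I on L1; bus BusRd; mem=60
  op4 P1: load  L1 → I/E/I/I on L1; bus (none); mem=60
  op5 P2: store L3 := 17 → I/I/M/I on L3; bus BusRdX; mem=80
  op6 P0: store L0 := 60 → M/I/I/I on L0; bus (none); mem=40
  op7 P3: load  L2 → I/I/I/E on L2; bus BusRd; mem=60
  op8 P2: load  L0 → S/I/S/I on L0; bus BusRd Flush; mem=60

bus = BusRd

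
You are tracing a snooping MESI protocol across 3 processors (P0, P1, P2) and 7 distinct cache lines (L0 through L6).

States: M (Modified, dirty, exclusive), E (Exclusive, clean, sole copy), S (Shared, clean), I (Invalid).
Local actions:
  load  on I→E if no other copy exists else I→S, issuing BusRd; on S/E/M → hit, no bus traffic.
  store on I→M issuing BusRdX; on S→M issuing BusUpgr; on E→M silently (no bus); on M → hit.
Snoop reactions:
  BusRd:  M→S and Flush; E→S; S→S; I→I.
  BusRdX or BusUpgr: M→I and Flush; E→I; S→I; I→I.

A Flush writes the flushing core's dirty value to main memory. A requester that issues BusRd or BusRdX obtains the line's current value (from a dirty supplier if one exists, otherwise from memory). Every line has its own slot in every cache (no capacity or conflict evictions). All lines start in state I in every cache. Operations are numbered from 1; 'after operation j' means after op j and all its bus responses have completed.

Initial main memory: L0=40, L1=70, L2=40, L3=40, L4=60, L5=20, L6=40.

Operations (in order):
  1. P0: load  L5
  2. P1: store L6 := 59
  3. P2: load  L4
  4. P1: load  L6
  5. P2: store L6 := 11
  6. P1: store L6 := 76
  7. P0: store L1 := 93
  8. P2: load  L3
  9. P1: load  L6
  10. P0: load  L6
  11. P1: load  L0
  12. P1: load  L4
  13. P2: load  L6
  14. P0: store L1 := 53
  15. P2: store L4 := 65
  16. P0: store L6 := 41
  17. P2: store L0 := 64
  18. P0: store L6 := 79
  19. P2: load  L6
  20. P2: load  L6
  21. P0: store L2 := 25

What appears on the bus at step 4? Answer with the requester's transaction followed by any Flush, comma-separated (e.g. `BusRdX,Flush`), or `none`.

  op1 P0: load  L5 → E/I/I on L5; bus BusRd; mem=20
  op2 P1: store L6 := 59 → I/M/I on L6; bus BusRdX; mem=40
  op3 P2: load  L4 → I/I/E on L4; bus BusRd; mem=60
  op4 P1: load  L6 → I/M/I on L6; bus (none); mem=40
  op5 P2: store L6 := 11 → I/I/M on L6; bus BusRdX Flush; mem=59
  op6 P1: store L6 := 76 → I/M/I on L6; bus BusRdX Flush; mem=11
  op7 P0: store L1 := 93 → M/I/I on L1; bus BusRdX; mem=70
  op8 P2: load  L3 → I/I/E on L3; bus BusRd; mem=40
  op9 P1: load  L6 → I/M/I on L6; bus (none); mem=11
  op10 P0: load  L6 → S/S/I on L6; bus BusRd Flush; mem=76
  op11 P1: load  L0 → I/E/I on L0; bus BusRd; mem=40
  op12 P1: load  L4 → I/S/S on L4; bus BusRd; mem=60
  op13 P2: load  L6 → S/S/S on L6; bus BusRd; mem=76
  op14 P0: store L1 := 53 → M/I/I on L1; bus (none); mem=70
  op15 P2: store L4 := 65 → I/I/M on L4; bus BusUpgr; mem=60
  op16 P0: store L6 := 41 → M/I/I on L6; bus BusUpgr; mem=76
  op17 P2: store L0 := 64 → I/I/M on L0; bus BusRdX; mem=40
  op18 P0: store L6 := 79 → M/I/I on L6; bus (none); mem=76
  op19 P2: load  L6 → S/I/S on L6; bus BusRd Flush; mem=79
  op20 P2: load  L6 → S/I/S on L6; bus (none); mem=79
  op21 P0: store L2 := 25 → M/I/I on L2; bus BusRdX; mem=40

bus = none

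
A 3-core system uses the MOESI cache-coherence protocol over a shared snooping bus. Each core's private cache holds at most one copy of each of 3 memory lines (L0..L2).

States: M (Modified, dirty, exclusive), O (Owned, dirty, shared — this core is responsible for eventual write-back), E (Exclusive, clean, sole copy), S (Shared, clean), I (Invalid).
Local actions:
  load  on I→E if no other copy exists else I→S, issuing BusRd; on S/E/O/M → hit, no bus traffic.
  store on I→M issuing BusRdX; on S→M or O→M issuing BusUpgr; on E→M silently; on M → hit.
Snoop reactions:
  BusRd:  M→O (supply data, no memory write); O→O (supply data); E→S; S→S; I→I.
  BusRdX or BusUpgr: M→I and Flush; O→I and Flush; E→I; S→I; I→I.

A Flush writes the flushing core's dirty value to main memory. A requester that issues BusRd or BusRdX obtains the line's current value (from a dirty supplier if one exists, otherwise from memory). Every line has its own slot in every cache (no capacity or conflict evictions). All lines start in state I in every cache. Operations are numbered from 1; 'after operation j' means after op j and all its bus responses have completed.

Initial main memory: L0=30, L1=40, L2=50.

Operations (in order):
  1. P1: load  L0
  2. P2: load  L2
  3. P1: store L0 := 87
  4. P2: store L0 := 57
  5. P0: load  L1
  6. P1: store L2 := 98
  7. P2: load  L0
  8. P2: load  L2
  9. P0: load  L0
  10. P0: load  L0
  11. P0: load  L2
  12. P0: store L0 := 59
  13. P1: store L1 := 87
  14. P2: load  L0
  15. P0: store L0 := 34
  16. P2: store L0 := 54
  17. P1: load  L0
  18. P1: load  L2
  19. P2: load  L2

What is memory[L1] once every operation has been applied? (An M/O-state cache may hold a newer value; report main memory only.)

1. P1: load  L0  bus=[BusRd]  L0: P0=I P1=E P2=I  mem[L0]=30
2. P2: load  L2  bus=[BusRd]  L2: P0=I P1=I P2=E  mem[L2]=50
3. P1: store L0 := 87  bus=[-]  L0: P0=I P1=M P2=I  mem[L0]=30
4. P2: store L0 := 57  bus=[BusRdX,Flush]  L0: P0=I P1=I P2=M  mem[L0]=87
5. P0: load  L1  bus=[BusRd]  L1: P0=E P1=I P2=I  mem[L1]=40
6. P1: store L2 := 98  bus=[BusRdX]  L2: P0=I P1=M P2=I  mem[L2]=50
7. P2: load  L0  bus=[-]  L0: P0=I P1=I P2=M  mem[L0]=87
8. P2: load  L2  bus=[BusRd]  L2: P0=I P1=O P2=S  mem[L2]=50
9. P0: load  L0  bus=[BusRd]  L0: P0=S P1=I P2=O  mem[L0]=87
10. P0: load  L0  bus=[-]  L0: P0=S P1=I P2=O  mem[L0]=87
11. P0: load  L2  bus=[BusRd]  L2: P0=S P1=O P2=S  mem[L2]=50
12. P0: store L0 := 59  bus=[BusUpgr,Flush]  L0: P0=M P1=I P2=I  mem[L0]=57
13. P1: store L1 := 87  bus=[BusRdX]  L1: P0=I P1=M P2=I  mem[L1]=40
14. P2: load  L0  bus=[BusRd]  L0: P0=O P1=I P2=S  mem[L0]=57
15. P0: store L0 := 34  bus=[BusUpgr]  L0: P0=M P1=I P2=I  mem[L0]=57
16. P2: store L0 := 54  bus=[BusRdX,Flush]  L0: P0=I P1=I P2=M  mem[L0]=34
17. P1: load  L0  bus=[BusRd]  L0: P0=I P1=S P2=O  mem[L0]=34
18. P1: load  L2  bus=[-]  L2: P0=S P1=O P2=S  mem[L2]=50
19. P2: load  L2  bus=[-]  L2: P0=S P1=O P2=S  mem[L2]=50

memory[L1] = 40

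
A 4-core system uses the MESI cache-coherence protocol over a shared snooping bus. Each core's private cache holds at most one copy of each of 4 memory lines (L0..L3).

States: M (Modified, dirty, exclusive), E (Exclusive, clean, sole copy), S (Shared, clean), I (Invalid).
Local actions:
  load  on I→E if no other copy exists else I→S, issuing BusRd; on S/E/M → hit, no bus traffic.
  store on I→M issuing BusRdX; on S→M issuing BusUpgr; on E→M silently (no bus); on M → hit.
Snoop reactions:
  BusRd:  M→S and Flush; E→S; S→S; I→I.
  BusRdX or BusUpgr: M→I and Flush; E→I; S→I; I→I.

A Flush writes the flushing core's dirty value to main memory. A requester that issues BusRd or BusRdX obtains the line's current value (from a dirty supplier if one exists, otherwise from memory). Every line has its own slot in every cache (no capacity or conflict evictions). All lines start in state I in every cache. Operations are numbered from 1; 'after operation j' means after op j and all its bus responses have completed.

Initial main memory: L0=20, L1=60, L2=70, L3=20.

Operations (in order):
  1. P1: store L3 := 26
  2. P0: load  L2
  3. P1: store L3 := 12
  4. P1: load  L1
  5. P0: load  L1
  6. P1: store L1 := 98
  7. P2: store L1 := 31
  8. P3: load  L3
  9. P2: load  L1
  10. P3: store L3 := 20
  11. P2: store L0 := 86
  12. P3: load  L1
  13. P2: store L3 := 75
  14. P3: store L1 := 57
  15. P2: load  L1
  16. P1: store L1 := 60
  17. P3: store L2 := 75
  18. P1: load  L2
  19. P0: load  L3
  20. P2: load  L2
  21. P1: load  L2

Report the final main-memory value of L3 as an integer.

memory[L3] = 75

step 1: P1: store L3 := 26  ⟶  IMII  (L3)  txn=BusRdX  M[L3]=20
step 2: P0: load  L2  ⟶  EIII  (L2)  txn=BusRd  M[L2]=70
step 3: P1: store L3 := 12  ⟶  IMII  (L3)  txn=∅  M[L3]=20
step 4: P1: load  L1  ⟶  IEII  (L1)  txn=BusRd  M[L1]=60
step 5: P0: load  L1  ⟶  SSII  (L1)  txn=BusRd  M[L1]=60
step 6: P1: store L1 := 98  ⟶  IMII  (L1)  txn=BusUpgr  M[L1]=60
step 7: P2: store L1 := 31  ⟶  IIMI  (L1)  txn=BusRdX+Flush  M[L1]=98
step 8: P3: load  L3  ⟶  ISIS  (L3)  txn=BusRd+Flush  M[L3]=12
step 9: P2: load  L1  ⟶  IIMI  (L1)  txn=∅  M[L1]=98
step 10: P3: store L3 := 20  ⟶  IIIM  (L3)  txn=BusUpgr  M[L3]=12
step 11: P2: store L0 := 86  ⟶  IIMI  (L0)  txn=BusRdX  M[L0]=20
step 12: P3: load  L1  ⟶  IISS  (L1)  txn=BusRd+Flush  M[L1]=31
step 13: P2: store L3 := 75  ⟶  IIMI  (L3)  txn=BusRdX+Flush  M[L3]=20
step 14: P3: store L1 := 57  ⟶  IIIM  (L1)  txn=BusUpgr  M[L1]=31
step 15: P2: load  L1  ⟶  IISS  (L1)  txn=BusRd+Flush  M[L1]=57
step 16: P1: store L1 := 60  ⟶  IMII  (L1)  txn=BusRdX  M[L1]=57
step 17: P3: store L2 := 75  ⟶  IIIM  (L2)  txn=BusRdX  M[L2]=70
step 18: P1: load  L2  ⟶  ISIS  (L2)  txn=BusRd+Flush  M[L2]=75
step 19: P0: load  L3  ⟶  SISI  (L3)  txn=BusRd+Flush  M[L3]=75
step 20: P2: load  L2  ⟶  ISSS  (L2)  txn=BusRd  M[L2]=75
step 21: P1: load  L2  ⟶  ISSS  (L2)  txn=∅  M[L2]=75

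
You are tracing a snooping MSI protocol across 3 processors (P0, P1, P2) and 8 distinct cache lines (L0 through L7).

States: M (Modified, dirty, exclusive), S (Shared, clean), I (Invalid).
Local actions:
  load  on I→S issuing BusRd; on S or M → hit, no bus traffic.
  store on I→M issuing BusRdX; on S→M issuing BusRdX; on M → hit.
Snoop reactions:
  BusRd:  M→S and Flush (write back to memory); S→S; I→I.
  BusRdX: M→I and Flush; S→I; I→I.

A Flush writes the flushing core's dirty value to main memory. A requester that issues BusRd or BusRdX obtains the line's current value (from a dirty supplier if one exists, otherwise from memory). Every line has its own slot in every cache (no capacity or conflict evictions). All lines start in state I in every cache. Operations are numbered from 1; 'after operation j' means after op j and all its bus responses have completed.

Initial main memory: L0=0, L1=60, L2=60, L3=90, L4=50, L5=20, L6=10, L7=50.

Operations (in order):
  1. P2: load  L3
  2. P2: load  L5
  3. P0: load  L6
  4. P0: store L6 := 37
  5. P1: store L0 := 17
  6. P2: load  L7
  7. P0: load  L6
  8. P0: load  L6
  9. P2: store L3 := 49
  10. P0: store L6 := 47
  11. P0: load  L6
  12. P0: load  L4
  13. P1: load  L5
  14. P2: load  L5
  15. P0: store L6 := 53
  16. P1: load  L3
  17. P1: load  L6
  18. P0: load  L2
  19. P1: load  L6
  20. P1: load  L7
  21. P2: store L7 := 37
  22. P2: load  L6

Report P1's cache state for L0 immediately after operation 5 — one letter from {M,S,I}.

  op1 P2: load  L3 → I/I/S on L3; bus BusRd; mem=90
  op2 P2: load  L5 → I/I/S on L5; bus BusRd; mem=20
  op3 P0: load  L6 → S/I/I on L6; bus BusRd; mem=10
  op4 P0: store L6 := 37 → M/I/I on L6; bus BusRdX; mem=10
  op5 P1: store L0 := 17 → I/M/I on L0; bus BusRdX; mem=0
  op6 P2: load  L7 → I/I/S on L7; bus BusRd; mem=50
  op7 P0: load  L6 → M/I/I on L6; bus (none); mem=10
  op8 P0: load  L6 → M/I/I on L6; bus (none); mem=10
  op9 P2: store L3 := 49 → I/I/M on L3; bus BusRdX; mem=90
  op10 P0: store L6 := 47 → M/I/I on L6; bus (none); mem=10
  op11 P0: load  L6 → M/I/I on L6; bus (none); mem=10
  op12 P0: load  L4 → S/I/I on L4; bus BusRd; mem=50
  op13 P1: load  L5 → I/S/S on L5; bus BusRd; mem=20
  op14 P2: load  L5 → I/S/S on L5; bus (none); mem=20
  op15 P0: store L6 := 53 → M/I/I on L6; bus (none); mem=10
  op16 P1: load  L3 → I/S/S on L3; bus BusRd Flush; mem=49
  op17 P1: load  L6 → S/S/I on L6; bus BusRd Flush; mem=53
  op18 P0: load  L2 → S/I/I on L2; bus BusRd; mem=60
  op19 P1: load  L6 → S/S/I on L6; bus (none); mem=53
  op20 P1: load  L7 → I/S/S on L7; bus BusRd; mem=50
  op21 P2: store L7 := 37 → I/I/M on L7; bus BusRdX; mem=50
  op22 P2: load  L6 → S/S/S on L6; bus BusRd; mem=53

state = M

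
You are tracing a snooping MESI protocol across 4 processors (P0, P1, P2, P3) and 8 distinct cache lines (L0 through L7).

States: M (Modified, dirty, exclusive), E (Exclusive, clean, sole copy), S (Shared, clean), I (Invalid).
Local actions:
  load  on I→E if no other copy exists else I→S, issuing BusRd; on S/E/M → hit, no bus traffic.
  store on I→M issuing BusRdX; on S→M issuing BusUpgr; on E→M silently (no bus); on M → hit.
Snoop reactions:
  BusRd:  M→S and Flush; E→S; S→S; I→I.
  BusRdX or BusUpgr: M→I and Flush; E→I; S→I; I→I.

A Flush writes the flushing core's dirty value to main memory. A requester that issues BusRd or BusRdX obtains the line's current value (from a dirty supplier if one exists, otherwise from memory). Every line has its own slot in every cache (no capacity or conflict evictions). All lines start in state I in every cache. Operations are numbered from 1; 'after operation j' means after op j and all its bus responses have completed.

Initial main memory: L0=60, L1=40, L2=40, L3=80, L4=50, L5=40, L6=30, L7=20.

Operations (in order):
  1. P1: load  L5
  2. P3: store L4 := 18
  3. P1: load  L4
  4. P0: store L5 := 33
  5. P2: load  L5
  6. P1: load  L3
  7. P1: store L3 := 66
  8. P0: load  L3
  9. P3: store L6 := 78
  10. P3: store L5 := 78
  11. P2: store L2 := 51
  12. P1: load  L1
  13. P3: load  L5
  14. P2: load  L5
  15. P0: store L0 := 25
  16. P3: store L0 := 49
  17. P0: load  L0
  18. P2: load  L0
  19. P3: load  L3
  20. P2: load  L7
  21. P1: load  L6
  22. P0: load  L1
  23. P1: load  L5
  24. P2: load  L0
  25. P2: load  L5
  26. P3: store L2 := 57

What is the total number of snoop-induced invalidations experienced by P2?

1. P1: load  L5  bus=[BusRd]  L5: P0=I P1=E P2=I P3=I  mem[L5]=40
2. P3: store L4 := 18  bus=[BusRdX]  L4: P0=I P1=I P2=I P3=M  mem[L4]=50
3. P1: load  L4  bus=[BusRd,Flush]  L4: P0=I P1=S P2=I P3=S  mem[L4]=18
4. P0: store L5 := 33  bus=[BusRdX]  L5: P0=M P1=I P2=I P3=I  mem[L5]=40
5. P2: load  L5  bus=[BusRd,Flush]  L5: P0=S P1=I P2=S P3=I  mem[L5]=33
6. P1: load  L3  bus=[BusRd]  L3: P0=I P1=E P2=I P3=I  mem[L3]=80
7. P1: store L3 := 66  bus=[-]  L3: P0=I P1=M P2=I P3=I  mem[L3]=80
8. P0: load  L3  bus=[BusRd,Flush]  L3: P0=S P1=S P2=I P3=I  mem[L3]=66
9. P3: store L6 := 78  bus=[BusRdX]  L6: P0=I P1=I P2=I P3=M  mem[L6]=30
10. P3: store L5 := 78  bus=[BusRdX]  L5: P0=I P1=I P2=I P3=M  mem[L5]=33
11. P2: store L2 := 51  bus=[BusRdX]  L2: P0=I P1=I P2=M P3=I  mem[L2]=40
12. P1: load  L1  bus=[BusRd]  L1: P0=I P1=E P2=I P3=I  mem[L1]=40
13. P3: load  L5  bus=[-]  L5: P0=I P1=I P2=I P3=M  mem[L5]=33
14. P2: load  L5  bus=[BusRd,Flush]  L5: P0=I P1=I P2=S P3=S  mem[L5]=78
15. P0: store L0 := 25  bus=[BusRdX]  L0: P0=M P1=I P2=I P3=I  mem[L0]=60
16. P3: store L0 := 49  bus=[BusRdX,Flush]  L0: P0=I P1=I P2=I P3=M  mem[L0]=25
17. P0: load  L0  bus=[BusRd,Flush]  L0: P0=S P1=I P2=I P3=S  mem[L0]=49
18. P2: load  L0  bus=[BusRd]  L0: P0=S P1=I P2=S P3=S  mem[L0]=49
19. P3: load  L3  bus=[BusRd]  L3: P0=S P1=S P2=I P3=S  mem[L3]=66
20. P2: load  L7  bus=[BusRd]  L7: P0=I P1=I P2=E P3=I  mem[L7]=20
21. P1: load  L6  bus=[BusRd,Flush]  L6: P0=I P1=S P2=I P3=S  mem[L6]=78
22. P0: load  L1  bus=[BusRd]  L1: P0=S P1=S P2=I P3=I  mem[L1]=40
23. P1: load  L5  bus=[BusRd]  L5: P0=I P1=S P2=S P3=S  mem[L5]=78
24. P2: load  L0  bus=[-]  L0: P0=S P1=I P2=S P3=S  mem[L0]=49
25. P2: load  L5  bus=[-]  L5: P0=I P1=S P2=S P3=S  mem[L5]=78
26. P3: store L2 := 57  bus=[BusRdX,Flush]  L2: P0=I P1=I P2=I P3=M  mem[L2]=51

invalidations = 2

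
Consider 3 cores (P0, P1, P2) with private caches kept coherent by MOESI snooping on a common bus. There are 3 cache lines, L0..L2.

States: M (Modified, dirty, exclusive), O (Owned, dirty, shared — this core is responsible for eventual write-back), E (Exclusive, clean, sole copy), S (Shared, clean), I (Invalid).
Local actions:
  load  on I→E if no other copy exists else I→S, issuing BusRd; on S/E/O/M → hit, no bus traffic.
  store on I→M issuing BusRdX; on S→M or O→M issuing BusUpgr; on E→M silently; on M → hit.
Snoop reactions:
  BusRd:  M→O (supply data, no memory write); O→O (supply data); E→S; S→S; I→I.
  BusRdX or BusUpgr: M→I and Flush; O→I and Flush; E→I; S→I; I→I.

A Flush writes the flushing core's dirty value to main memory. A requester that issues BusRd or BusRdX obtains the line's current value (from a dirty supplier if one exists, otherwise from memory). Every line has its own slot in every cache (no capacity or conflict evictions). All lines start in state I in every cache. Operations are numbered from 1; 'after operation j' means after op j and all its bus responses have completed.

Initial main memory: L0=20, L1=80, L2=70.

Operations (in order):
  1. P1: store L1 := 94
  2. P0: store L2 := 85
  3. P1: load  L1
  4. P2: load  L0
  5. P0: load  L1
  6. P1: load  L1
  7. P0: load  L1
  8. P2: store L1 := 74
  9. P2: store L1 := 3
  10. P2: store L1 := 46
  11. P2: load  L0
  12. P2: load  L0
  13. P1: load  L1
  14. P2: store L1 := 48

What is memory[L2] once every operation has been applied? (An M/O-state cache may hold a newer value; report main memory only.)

  op1 P1: store L1 := 94 → I/M/I on L1; bus BusRdX; mem=80
  op2 P0: store L2 := 85 → M/I/I on L2; bus BusRdX; mem=70
  op3 P1: load  L1 → I/M/I on L1; bus (none); mem=80
  op4 P2: load  L0 → I/I/E on L0; bus BusRd; mem=20
  op5 P0: load  L1 → S/O/I on L1; bus BusRd; mem=80
  op6 P1: load  L1 → S/O/I on L1; bus (none); mem=80
  op7 P0: load  L1 → S/O/I on L1; bus (none); mem=80
  op8 P2: store L1 := 74 → I/I/M on L1; bus BusRdX Flush; mem=94
  op9 P2: store L1 := 3 → I/I/M on L1; bus (none); mem=94
  op10 P2: store L1 := 46 → I/I/M on L1; bus (none); mem=94
  op11 P2: load  L0 → I/I/E on L0; bus (none); mem=20
  op12 P2: load  L0 → I/I/E on L0; bus (none); mem=20
  op13 P1: load  L1 → I/S/O on L1; bus BusRd; mem=94
  op14 P2: store L1 := 48 → I/I/M on L1; bus BusUpgr; mem=94

memory[L2] = 70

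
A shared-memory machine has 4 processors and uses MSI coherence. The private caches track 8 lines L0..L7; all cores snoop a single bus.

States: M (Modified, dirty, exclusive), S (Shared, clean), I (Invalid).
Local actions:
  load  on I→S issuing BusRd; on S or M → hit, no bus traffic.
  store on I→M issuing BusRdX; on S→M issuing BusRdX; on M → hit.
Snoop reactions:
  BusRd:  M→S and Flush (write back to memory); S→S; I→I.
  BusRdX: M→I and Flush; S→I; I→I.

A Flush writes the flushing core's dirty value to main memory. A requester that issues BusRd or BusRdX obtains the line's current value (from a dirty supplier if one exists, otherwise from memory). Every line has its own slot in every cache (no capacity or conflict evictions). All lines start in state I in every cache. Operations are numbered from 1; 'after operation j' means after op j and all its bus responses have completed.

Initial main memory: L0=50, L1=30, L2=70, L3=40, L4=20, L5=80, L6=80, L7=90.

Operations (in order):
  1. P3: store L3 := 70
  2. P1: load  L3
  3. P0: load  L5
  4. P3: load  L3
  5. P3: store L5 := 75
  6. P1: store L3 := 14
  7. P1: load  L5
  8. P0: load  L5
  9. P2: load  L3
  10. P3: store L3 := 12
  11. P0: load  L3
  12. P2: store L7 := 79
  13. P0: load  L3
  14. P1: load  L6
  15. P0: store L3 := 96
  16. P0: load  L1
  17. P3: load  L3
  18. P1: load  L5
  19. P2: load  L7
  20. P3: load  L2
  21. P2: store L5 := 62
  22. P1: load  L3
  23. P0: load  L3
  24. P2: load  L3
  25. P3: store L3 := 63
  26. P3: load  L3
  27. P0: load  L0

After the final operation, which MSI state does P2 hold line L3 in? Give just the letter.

  op1 P3: store L3 := 70 → I/I/I/M on L3; bus BusRdX; mem=40
  op2 P1: load  L3 → I/S/I/S on L3; bus BusRd Flush; mem=70
  op3 P0: load  L5 → S/I/I/I on L5; bus BusRd; mem=80
  op4 P3: load  L3 → I/S/I/S on L3; bus (none); mem=70
  op5 P3: store L5 := 75 → I/I/I/M on L5; bus BusRdX; mem=80
  op6 P1: store L3 := 14 → I/M/I/I on L3; bus BusRdX; mem=70
  op7 P1: load  L5 → I/S/I/S on L5; bus BusRd Flush; mem=75
  op8 P0: load  L5 → S/S/I/S on L5; bus BusRd; mem=75
  op9 P2: load  L3 → I/S/S/I on L3; bus BusRd Flush; mem=14
  op10 P3: store L3 := 12 → I/I/I/M on L3; bus BusRdX; mem=14
  op11 P0: load  L3 → S/I/I/S on L3; bus BusRd Flush; mem=12
  op12 P2: store L7 := 79 → I/I/M/I on L7; bus BusRdX; mem=90
  op13 P0: load  L3 → S/I/I/S on L3; bus (none); mem=12
  op14 P1: load  L6 → I/S/I/I on L6; bus BusRd; mem=80
  op15 P0: store L3 := 96 → M/I/I/I on L3; bus BusRdX; mem=12
  op16 P0: load  L1 → S/I/I/I on L1; bus BusRd; mem=30
  op17 P3: load  L3 → S/I/I/S on L3; bus BusRd Flush; mem=96
  op18 P1: load  L5 → S/S/I/S on L5; bus (none); mem=75
  op19 P2: load  L7 → I/I/M/I on L7; bus (none); mem=90
  op20 P3: load  L2 → I/I/I/S on L2; bus BusRd; mem=70
  op21 P2: store L5 := 62 → I/I/M/I on L5; bus BusRdX; mem=75
  op22 P1: load  L3 → S/S/I/S on L3; bus BusRd; mem=96
  op23 P0: load  L3 → S/S/I/S on L3; bus (none); mem=96
  op24 P2: load  L3 → S/S/S/S on L3; bus BusRd; mem=96
  op25 P3: store L3 := 63 → I/I/I/M on L3; bus BusRdX; mem=96
  op26 P3: load  L3 → I/I/I/M on L3; bus (none); mem=96
  op27 P0: load  L0 → S/I/I/I on L0; bus BusRd; mem=50

state = I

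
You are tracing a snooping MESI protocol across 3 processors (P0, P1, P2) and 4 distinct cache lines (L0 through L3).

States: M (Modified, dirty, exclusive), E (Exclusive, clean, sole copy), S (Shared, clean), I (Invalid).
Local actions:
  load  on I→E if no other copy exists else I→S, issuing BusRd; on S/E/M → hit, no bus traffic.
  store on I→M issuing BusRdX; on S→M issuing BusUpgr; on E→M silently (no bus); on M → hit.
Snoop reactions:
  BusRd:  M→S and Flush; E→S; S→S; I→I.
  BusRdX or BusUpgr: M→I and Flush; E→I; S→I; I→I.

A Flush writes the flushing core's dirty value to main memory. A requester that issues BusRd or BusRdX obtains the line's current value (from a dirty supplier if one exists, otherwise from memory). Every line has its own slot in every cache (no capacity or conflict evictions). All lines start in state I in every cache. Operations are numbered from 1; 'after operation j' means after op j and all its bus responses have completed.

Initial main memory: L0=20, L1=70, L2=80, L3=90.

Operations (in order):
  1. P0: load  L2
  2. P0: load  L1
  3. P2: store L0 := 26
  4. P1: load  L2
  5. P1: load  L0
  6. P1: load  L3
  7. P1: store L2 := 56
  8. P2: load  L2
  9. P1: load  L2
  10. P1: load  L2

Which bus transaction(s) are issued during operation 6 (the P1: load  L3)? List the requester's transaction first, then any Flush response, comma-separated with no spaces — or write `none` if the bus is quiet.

bus = BusRd

1. P0: load  L2  bus=[BusRd]  L2: P0=E P1=I P2=I  mem[L2]=80
2. P0: load  L1  bus=[BusRd]  L1: P0=E P1=I P2=I  mem[L1]=70
3. P2: store L0 := 26  bus=[BusRdX]  L0: P0=I P1=I P2=M  mem[L0]=20
4. P1: load  L2  bus=[BusRd]  L2: P0=S P1=S P2=I  mem[L2]=80
5. P1: load  L0  bus=[BusRd,Flush]  L0: P0=I P1=S P2=S  mem[L0]=26
6. P1: load  L3  bus=[BusRd]  L3: P0=I P1=E P2=I  mem[L3]=90
7. P1: store L2 := 56  bus=[BusUpgr]  L2: P0=I P1=M P2=I  mem[L2]=80
8. P2: load  L2  bus=[BusRd,Flush]  L2: P0=I P1=S P2=S  mem[L2]=56
9. P1: load  L2  bus=[-]  L2: P0=I P1=S P2=S  mem[L2]=56
10. P1: load  L2  bus=[-]  L2: P0=I P1=S P2=S  mem[L2]=56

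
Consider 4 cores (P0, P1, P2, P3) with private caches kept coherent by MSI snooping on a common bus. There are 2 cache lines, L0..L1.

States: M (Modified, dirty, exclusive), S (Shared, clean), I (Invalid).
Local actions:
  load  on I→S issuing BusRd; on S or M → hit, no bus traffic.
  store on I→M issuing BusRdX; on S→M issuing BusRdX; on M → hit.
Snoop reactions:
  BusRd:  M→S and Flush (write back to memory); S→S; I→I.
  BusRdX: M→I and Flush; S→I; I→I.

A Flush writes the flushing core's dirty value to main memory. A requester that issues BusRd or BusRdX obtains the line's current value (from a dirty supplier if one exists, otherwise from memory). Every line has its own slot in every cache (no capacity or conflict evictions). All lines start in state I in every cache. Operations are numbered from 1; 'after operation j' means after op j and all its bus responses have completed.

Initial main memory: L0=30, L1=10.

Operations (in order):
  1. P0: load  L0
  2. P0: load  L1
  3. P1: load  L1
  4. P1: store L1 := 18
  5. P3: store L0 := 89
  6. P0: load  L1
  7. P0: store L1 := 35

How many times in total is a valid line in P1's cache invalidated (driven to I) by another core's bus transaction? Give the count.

invalidations = 1

  op1 P0: load  L0 → S/I/I/I on L0; bus BusRd; mem=30
  op2 P0: load  L1 → S/I/I/I on L1; bus BusRd; mem=10
  op3 P1: load  L1 → S/S/I/I on L1; bus BusRd; mem=10
  op4 P1: store L1 := 18 → I/M/I/I on L1; bus BusRdX; mem=10
  op5 P3: store L0 := 89 → I/I/I/M on L0; bus BusRdX; mem=30
  op6 P0: load  L1 → S/S/I/I on L1; bus BusRd Flush; mem=18
  op7 P0: store L1 := 35 → M/I/I/I on L1; bus BusRdX; mem=18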